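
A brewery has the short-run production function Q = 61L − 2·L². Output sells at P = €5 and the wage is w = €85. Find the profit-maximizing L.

L* = 11

The marginal product of L is MP_L = 61 − 4L.
A price-taking firm hires until the value of the marginal product equals the wage: P·MP_L = w, so 5·(61 − 4L) = 85.
Then 61 − 4L = 17, giving L = 11.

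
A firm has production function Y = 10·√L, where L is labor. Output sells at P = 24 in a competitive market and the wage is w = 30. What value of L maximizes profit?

L* = 16

MP_L = (1/2)·10·L^(-1/2) = 5·L^(-1/2).
Profit maximization for a price taker requires P·MP_L = w: 24·5·L^(-1/2) = 30.
So L^(-1/2) = 0.25, which gives L = 16.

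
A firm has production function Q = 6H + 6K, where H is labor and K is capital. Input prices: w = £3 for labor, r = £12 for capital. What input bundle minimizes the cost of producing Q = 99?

The inputs are perfect substitutes, so the firm uses whichever has the lower cost per unit of output.
Cost per unit of output via H is w/6 = 0.5; via K it is r/6 = 2. H is cheaper.
Producing Q = 99 with H alone: H = 16.5, K = 0.

H* = 16.5, K* = 0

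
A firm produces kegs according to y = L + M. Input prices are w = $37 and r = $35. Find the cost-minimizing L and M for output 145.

The inputs are perfect substitutes, so the firm uses whichever has the lower cost per unit of output.
Cost per unit of output via L is 37; via M it is 35. M is cheaper.
Producing y = 145 with M alone: L = 0, M = 145.

L* = 0, M* = 145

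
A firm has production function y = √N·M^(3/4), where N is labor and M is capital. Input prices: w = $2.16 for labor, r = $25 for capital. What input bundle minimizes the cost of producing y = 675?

N* = 625, M* = 81

Cost minimization requires the marginal rate of technical substitution to equal the input-price ratio: MP_N/MP_M = w/r.
Here MP_N/MP_M = (1/2)·(M/N)/(3/4) = (2/3)·(M/N). Setting this equal to 2.16/25 = 0.0864 gives M = 0.1296N.
Substituting into y = 675: N^(1/2)·(0.1296N)^(3/4) = 675.
Solving, N = 625 and M = 81.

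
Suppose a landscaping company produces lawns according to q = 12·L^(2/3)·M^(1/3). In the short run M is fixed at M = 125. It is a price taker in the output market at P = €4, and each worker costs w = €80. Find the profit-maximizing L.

With M = 125, MP_L = (2/3)·12·L^(-1/3)·125^(1/3) = 40·L^(-1/3).
Profit maximization for a price taker requires P·MP_L = w: 4·40·L^(-1/3) = 80.
So L^(-1/3) = 0.5, which gives L = 8.

L* = 8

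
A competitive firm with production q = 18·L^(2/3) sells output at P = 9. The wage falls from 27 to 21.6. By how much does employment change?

ΔL = 61

From P·MP_L = w with MP_L = 12·L^(-1/3), the labor demand is L(w) = (108/w)^(3).
At w = 27: L = 64. At w = 21.6: L = 125.
ΔL = 125 − 64 = 61.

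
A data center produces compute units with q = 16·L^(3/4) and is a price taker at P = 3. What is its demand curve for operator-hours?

L(w) = 1679616/w^(4)

MP_L = (3/4)·16·L^(-1/4) = 12·L^(-1/4).
Setting P·MP_L = w: 36·L^(-1/4) = w.
Solving for L: L^(-1/4) = w/36, so L = (36/w)^(4).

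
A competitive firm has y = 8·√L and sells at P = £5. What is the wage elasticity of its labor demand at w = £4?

MP_L = (1/2)·8·L^(-1/2), so P·MP_L = w gives 20·L^(-1/2) = w.
Solving, L(w) = (20/w)^(2). This is a constant-elasticity form: L ∝ w^(−2), so ε = −2.

ε = -2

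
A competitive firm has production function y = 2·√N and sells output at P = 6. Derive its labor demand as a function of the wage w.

N(w) = 36/w²

MP_N = (1/2)·2·N^(-1/2) = N^(-1/2).
Setting P·MP_N = w: 6·N^(-1/2) = w.
Solving for N: N^(-1/2) = w/6, so N = (6/w)^(2).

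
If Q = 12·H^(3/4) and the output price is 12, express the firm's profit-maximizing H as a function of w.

H(w) = (108/w)^(4)

MP_H = (3/4)·12·H^(-1/4) = 9·H^(-1/4).
Setting P·MP_H = w: 108·H^(-1/4) = w.
Solving for H: H^(-1/4) = w/108, so H = (108/w)^(4).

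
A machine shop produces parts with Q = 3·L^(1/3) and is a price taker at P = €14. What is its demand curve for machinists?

L(w) = (14/w)^(3/2)

MP_L = (1/3)·3·L^(-2/3) = L^(-2/3).
Setting P·MP_L = w: 14·L^(-2/3) = w.
Solving for L: L^(-2/3) = w/14, so L = (14/w)^(3/2).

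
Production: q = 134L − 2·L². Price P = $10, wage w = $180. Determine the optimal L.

L* = 29

The marginal product of L is MP_L = 134 − 4L.
A price-taking firm hires until the value of the marginal product equals the wage: P·MP_L = w, so 10·(134 − 4L) = 180.
Then 134 − 4L = 18, giving L = 29.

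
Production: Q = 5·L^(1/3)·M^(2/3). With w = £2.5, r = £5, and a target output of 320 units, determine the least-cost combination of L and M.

Cost minimization requires the marginal rate of technical substitution to equal the input-price ratio: MP_L/MP_M = w/r.
Here MP_L/MP_M = (1/3)·(M/L)/(2/3) = 0.5·(M/L). Setting this equal to 2.5/5 = 0.5 gives M = L.
Substituting into Q = 320: 5·L^(1/3)·(L)^(2/3) = 320.
Solving, L = 64 and M = 64.

L* = 64, M* = 64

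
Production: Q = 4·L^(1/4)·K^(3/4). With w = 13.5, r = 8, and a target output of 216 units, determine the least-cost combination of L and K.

L* = 16, K* = 81

Cost minimization requires the marginal rate of technical substitution to equal the input-price ratio: MP_L/MP_K = w/r.
Here MP_L/MP_K = (1/4)·(K/L)/(3/4) = (1/3)·(K/L). Setting this equal to 13.5/8 = 1.6875 gives K = 5.0625L.
Substituting into Q = 216: 4·L^(1/4)·(5.0625L)^(3/4) = 216.
Solving, L = 16 and K = 81.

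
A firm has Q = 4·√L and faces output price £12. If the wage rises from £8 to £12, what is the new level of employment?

L* = 4

From P·MP_L = w with MP_L = 2·L^(-1/2), the labor demand is L(w) = (24/w)^(2).
At w = 8: L = 9. At w = 12: L = 4.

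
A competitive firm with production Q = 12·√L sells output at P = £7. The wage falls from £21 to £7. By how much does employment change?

ΔL = 32

From P·MP_L = w with MP_L = 6·L^(-1/2), the labor demand is L(w) = (42/w)^(2).
At w = 21: L = 4. At w = 7: L = 36.
ΔL = 36 − 4 = 32.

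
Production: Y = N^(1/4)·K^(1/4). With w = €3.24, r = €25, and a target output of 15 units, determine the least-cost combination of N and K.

Cost minimization requires the marginal rate of technical substitution to equal the input-price ratio: MP_N/MP_K = w/r.
Here MP_N/MP_K = (1/4)·(K/N)/(1/4) = (K/N). Setting this equal to 3.24/25 = 0.1296 gives K = 0.1296N.
Substituting into Y = 15: N^(1/4)·(0.1296N)^(1/4) = 15.
Solving, N = 625 and K = 81.

N* = 625, K* = 81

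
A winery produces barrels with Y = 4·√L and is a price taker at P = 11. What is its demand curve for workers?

MP_L = (1/2)·4·L^(-1/2) = 2·L^(-1/2).
Setting P·MP_L = w: 22·L^(-1/2) = w.
Solving for L: L^(-1/2) = w/22, so L = (22/w)^(2).

L(w) = 484/w²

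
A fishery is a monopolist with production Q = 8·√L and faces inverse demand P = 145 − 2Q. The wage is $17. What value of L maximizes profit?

L* = 16

Marginal revenue from the inverse demand is MR = 145 − 4Q.
The marginal product is MP_L = 4·L^(-1/2).
A monopolist hires until marginal revenue product equals the wage: MR·MP_L = w.
At L, Q = 8·√L. Substituting and solving: (145 − 32·√L)·4·L^(-1/2) = 17 gives L = 16.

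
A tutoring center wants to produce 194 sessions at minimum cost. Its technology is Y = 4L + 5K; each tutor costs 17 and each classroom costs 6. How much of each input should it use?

L* = 0, K* = 38.8

The inputs are perfect substitutes, so the firm uses whichever has the lower cost per unit of output.
Cost per unit of output via L is w/4 = 4.25; via K it is r/5 = 1.2. K is cheaper.
Producing Y = 194 with K alone: L = 0, K = 38.8.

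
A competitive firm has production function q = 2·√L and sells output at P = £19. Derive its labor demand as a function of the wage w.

MP_L = (1/2)·2·L^(-1/2) = L^(-1/2).
Setting P·MP_L = w: 19·L^(-1/2) = w.
Solving for L: L^(-1/2) = w/19, so L = (19/w)^(2).

L(w) = 361/w²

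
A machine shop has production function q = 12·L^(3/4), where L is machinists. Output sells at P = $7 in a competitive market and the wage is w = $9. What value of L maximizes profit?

MP_L = (3/4)·12·L^(-1/4) = 9·L^(-1/4).
Profit maximization for a price taker requires P·MP_L = w: 7·9·L^(-1/4) = 9.
So L^(-1/4) = 1/7, which gives L = 2401.

L* = 2401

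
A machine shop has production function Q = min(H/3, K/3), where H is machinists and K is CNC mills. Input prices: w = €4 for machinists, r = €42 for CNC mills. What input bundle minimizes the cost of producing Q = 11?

H* = 33, K* = 33

With a fixed-proportions technology, the cost-minimizing bundle uses no slack in either input: H/3 = K/3 = Q.
So H = 3·11 = 33 and K = 3·11 = 33.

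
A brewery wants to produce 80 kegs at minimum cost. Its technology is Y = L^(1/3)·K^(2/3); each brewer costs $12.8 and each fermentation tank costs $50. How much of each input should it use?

Cost minimization requires the marginal rate of technical substitution to equal the input-price ratio: MP_L/MP_K = w/r.
Here MP_L/MP_K = (1/3)·(K/L)/(2/3) = 0.5·(K/L). Setting this equal to 12.8/50 = 0.256 gives K = 0.512L.
Substituting into Y = 80: L^(1/3)·(0.512L)^(2/3) = 80.
Solving, L = 125 and K = 64.

L* = 125, K* = 64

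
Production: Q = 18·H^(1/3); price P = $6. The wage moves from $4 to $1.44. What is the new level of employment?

H* = 125

From P·MP_H = w with MP_H = 6·H^(-2/3), the labor demand is H(w) = (36/w)^(3/2).
At w = 4: H = 27. At w = 1.44: H = 125.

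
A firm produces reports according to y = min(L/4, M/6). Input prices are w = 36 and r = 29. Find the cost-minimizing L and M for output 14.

L* = 56, M* = 84

With a fixed-proportions technology, the cost-minimizing bundle uses no slack in either input: L/4 = M/6 = y.
So L = 4·14 = 56 and M = 6·14 = 84.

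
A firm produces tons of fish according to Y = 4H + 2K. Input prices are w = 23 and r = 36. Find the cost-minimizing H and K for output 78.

H* = 19.5, K* = 0

The inputs are perfect substitutes, so the firm uses whichever has the lower cost per unit of output.
Cost per unit of output via H is w/4 = 5.75; via K it is r/2 = 18. H is cheaper.
Producing Y = 78 with H alone: H = 19.5, K = 0.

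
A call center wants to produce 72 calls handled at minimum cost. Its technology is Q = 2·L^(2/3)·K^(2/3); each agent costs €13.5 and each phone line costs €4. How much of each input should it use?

L* = 8, K* = 27

Cost minimization requires the marginal rate of technical substitution to equal the input-price ratio: MP_L/MP_K = w/r.
Here MP_L/MP_K = (2/3)·(K/L)/(2/3) = (K/L). Setting this equal to 13.5/4 = 3.375 gives K = 3.375L.
Substituting into Q = 72: 2·L^(2/3)·(3.375L)^(2/3) = 72.
Solving, L = 8 and K = 27.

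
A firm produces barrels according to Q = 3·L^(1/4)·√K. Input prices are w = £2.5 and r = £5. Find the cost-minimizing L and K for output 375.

Cost minimization requires the marginal rate of technical substitution to equal the input-price ratio: MP_L/MP_K = w/r.
Here MP_L/MP_K = (1/4)·(K/L)/(1/2) = 0.5·(K/L). Setting this equal to 2.5/5 = 0.5 gives K = L.
Substituting into Q = 375: 3·L^(1/4)·(L)^(1/2) = 375.
Solving, L = 625 and K = 625.

L* = 625, K* = 625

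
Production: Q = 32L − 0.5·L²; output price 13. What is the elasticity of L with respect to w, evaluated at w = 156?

From P·MP_L = w with MP_L = 32 − L, labor demand is L(w) = 32 − w/13.
dL/dw = −1/(13) = -1/13.
At w = 156, L = 20, so ε = (dL/dw)·(w/L) = (-1/13)·(156/20) = -0.6.

ε = -0.6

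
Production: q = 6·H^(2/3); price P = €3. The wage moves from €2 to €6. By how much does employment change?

ΔH = -208

From P·MP_H = w with MP_H = 4·H^(-1/3), the labor demand is H(w) = (12/w)^(3).
At w = 2: H = 216. At w = 6: H = 8.
ΔH = 8 − 216 = -208.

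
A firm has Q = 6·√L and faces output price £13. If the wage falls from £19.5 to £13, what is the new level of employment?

From P·MP_L = w with MP_L = 3·L^(-1/2), the labor demand is L(w) = (39/w)^(2).
At w = 19.5: L = 4. At w = 13: L = 9.

L* = 9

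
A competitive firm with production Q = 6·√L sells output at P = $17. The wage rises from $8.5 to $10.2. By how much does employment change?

From P·MP_L = w with MP_L = 3·L^(-1/2), the labor demand is L(w) = (51/w)^(2).
At w = 8.5: L = 36. At w = 10.2: L = 25.
ΔL = 25 − 36 = -11.

ΔL = -11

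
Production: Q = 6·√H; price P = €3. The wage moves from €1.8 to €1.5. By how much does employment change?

From P·MP_H = w with MP_H = 3·H^(-1/2), the labor demand is H(w) = (9/w)^(2).
At w = 1.8: H = 25. At w = 1.5: H = 36.
ΔH = 36 − 25 = 11.

ΔH = 11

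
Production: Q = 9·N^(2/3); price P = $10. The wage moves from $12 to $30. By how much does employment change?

ΔN = -117

From P·MP_N = w with MP_N = 6·N^(-1/3), the labor demand is N(w) = (60/w)^(3).
At w = 12: N = 125. At w = 30: N = 8.
ΔN = 8 − 125 = -117.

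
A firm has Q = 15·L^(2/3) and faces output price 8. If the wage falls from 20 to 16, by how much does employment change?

ΔL = 61

From P·MP_L = w with MP_L = 10·L^(-1/3), the labor demand is L(w) = (80/w)^(3).
At w = 20: L = 64. At w = 16: L = 125.
ΔL = 125 − 64 = 61.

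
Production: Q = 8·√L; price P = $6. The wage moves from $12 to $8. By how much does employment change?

From P·MP_L = w with MP_L = 4·L^(-1/2), the labor demand is L(w) = (24/w)^(2).
At w = 12: L = 4. At w = 8: L = 9.
ΔL = 9 − 4 = 5.

ΔL = 5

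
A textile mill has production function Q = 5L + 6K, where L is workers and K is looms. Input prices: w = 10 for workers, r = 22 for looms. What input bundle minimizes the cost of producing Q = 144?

The inputs are perfect substitutes, so the firm uses whichever has the lower cost per unit of output.
Cost per unit of output via L is w/5 = 2; via K it is r/6 = 11/3. L is cheaper.
Producing Q = 144 with L alone: L = 28.8, K = 0.

L* = 28.8, K* = 0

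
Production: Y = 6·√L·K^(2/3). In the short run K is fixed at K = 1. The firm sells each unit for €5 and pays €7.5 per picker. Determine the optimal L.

L* = 4

With K = 1, MP_L = (1/2)·6·L^(-1/2)·1^(2/3) = 3·L^(-1/2).
Profit maximization for a price taker requires P·MP_L = w: 5·3·L^(-1/2) = 7.5.
So L^(-1/2) = 0.5, which gives L = 4.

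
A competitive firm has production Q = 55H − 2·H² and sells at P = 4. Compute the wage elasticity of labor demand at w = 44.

From P·MP_H = w with MP_H = 55 − 4H, labor demand is H(w) = (55 − w/4)/4.
dH/dw = −1/(16) = -0.0625.
At w = 44, H = 11, so ε = (dH/dw)·(w/H) = (-0.0625)·(44/11) = -0.25.

ε = -0.25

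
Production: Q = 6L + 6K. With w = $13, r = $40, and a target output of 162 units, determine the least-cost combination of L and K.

L* = 27, K* = 0

The inputs are perfect substitutes, so the firm uses whichever has the lower cost per unit of output.
Cost per unit of output via L is w/6 = 13/6; via K it is r/6 = 20/3. L is cheaper.
Producing Q = 162 with L alone: L = 27, K = 0.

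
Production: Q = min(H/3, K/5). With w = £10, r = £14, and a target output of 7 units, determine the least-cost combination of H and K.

H* = 21, K* = 35

With a fixed-proportions technology, the cost-minimizing bundle uses no slack in either input: H/3 = K/5 = Q.
So H = 3·7 = 21 and K = 5·7 = 35.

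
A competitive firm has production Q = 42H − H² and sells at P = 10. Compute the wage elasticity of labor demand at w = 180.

From P·MP_H = w with MP_H = 42 − 2H, labor demand is H(w) = (42 − w/10)/2.
dH/dw = −1/(20) = -0.05.
At w = 180, H = 12, so ε = (dH/dw)·(w/H) = (-0.05)·(180/12) = -0.75.

ε = -0.75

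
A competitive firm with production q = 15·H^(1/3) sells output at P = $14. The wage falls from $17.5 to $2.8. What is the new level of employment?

From P·MP_H = w with MP_H = 5·H^(-2/3), the labor demand is H(w) = (70/w)^(3/2).
At w = 17.5: H = 8. At w = 2.8: H = 125.

H* = 125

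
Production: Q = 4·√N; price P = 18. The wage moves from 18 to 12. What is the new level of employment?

From P·MP_N = w with MP_N = 2·N^(-1/2), the labor demand is N(w) = (36/w)^(2).
At w = 18: N = 4. At w = 12: N = 9.

N* = 9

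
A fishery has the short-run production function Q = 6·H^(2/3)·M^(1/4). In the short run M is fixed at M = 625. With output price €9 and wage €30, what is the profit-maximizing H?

With M = 625, MP_H = (2/3)·6·H^(-1/3)·625^(1/4) = 20·H^(-1/3).
Profit maximization for a price taker requires P·MP_H = w: 9·20·H^(-1/3) = 30.
So H^(-1/3) = 1/6, which gives H = 216.

H* = 216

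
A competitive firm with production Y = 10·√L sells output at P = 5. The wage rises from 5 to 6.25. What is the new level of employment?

From P·MP_L = w with MP_L = 5·L^(-1/2), the labor demand is L(w) = (25/w)^(2).
At w = 5: L = 25. At w = 6.25: L = 16.

L* = 16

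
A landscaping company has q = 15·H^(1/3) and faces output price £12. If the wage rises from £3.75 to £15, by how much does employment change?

From P·MP_H = w with MP_H = 5·H^(-2/3), the labor demand is H(w) = (60/w)^(3/2).
At w = 3.75: H = 64. At w = 15: H = 8.
ΔH = 8 − 64 = -56.

ΔH = -56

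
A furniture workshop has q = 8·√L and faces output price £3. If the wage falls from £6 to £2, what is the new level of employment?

L* = 36

From P·MP_L = w with MP_L = 4·L^(-1/2), the labor demand is L(w) = (12/w)^(2).
At w = 6: L = 4. At w = 2: L = 36.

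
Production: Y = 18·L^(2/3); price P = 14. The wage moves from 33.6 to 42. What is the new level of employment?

L* = 64

From P·MP_L = w with MP_L = 12·L^(-1/3), the labor demand is L(w) = (168/w)^(3).
At w = 33.6: L = 125. At w = 42: L = 64.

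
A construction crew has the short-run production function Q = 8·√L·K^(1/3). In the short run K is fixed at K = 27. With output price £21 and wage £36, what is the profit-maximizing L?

With K = 27, MP_L = (1/2)·8·L^(-1/2)·27^(1/3) = 12·L^(-1/2).
Profit maximization for a price taker requires P·MP_L = w: 21·12·L^(-1/2) = 36.
So L^(-1/2) = 1/7, which gives L = 49.

L* = 49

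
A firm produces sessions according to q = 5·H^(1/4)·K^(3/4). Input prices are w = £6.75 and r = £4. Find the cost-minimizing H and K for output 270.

H* = 16, K* = 81

Cost minimization requires the marginal rate of technical substitution to equal the input-price ratio: MP_H/MP_K = w/r.
Here MP_H/MP_K = (1/4)·(K/H)/(3/4) = (1/3)·(K/H). Setting this equal to 6.75/4 = 1.6875 gives K = 5.0625H.
Substituting into q = 270: 5·H^(1/4)·(5.0625H)^(3/4) = 270.
Solving, H = 16 and K = 81.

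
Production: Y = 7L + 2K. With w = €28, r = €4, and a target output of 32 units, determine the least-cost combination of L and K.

L* = 0, K* = 16

The inputs are perfect substitutes, so the firm uses whichever has the lower cost per unit of output.
Cost per unit of output via L is w/7 = 4; via K it is r/2 = 2. K is cheaper.
Producing Y = 32 with K alone: L = 0, K = 16.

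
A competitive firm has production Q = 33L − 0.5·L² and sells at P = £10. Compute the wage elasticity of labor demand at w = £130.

ε = -0.65

From P·MP_L = w with MP_L = 33 − L, labor demand is L(w) = 33 − w/10.
dL/dw = −1/(10) = -0.1.
At w = 130, L = 20, so ε = (dL/dw)·(w/L) = (-0.1)·(130/20) = -0.65.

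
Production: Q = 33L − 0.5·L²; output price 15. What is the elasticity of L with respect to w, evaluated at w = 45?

ε = -0.1

From P·MP_L = w with MP_L = 33 − L, labor demand is L(w) = 33 − w/15.
dL/dw = −1/(15) = -1/15.
At w = 45, L = 30, so ε = (dL/dw)·(w/L) = (-1/15)·(45/30) = -0.1.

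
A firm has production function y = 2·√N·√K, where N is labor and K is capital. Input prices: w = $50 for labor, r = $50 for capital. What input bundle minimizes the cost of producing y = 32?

Cost minimization requires the marginal rate of technical substitution to equal the input-price ratio: MP_N/MP_K = w/r.
Here MP_N/MP_K = (1/2)·(K/N)/(1/2) = (K/N). Setting this equal to 50/50 = 1 gives K = N.
Substituting into y = 32: 2·N^(1/2)·(N)^(1/2) = 32.
Solving, N = 16 and K = 16.

N* = 16, K* = 16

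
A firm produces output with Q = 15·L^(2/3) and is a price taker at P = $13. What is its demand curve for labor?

L(w) = 2197000/w³

MP_L = (2/3)·15·L^(-1/3) = 10·L^(-1/3).
Setting P·MP_L = w: 130·L^(-1/3) = w.
Solving for L: L^(-1/3) = w/130, so L = (130/w)^(3).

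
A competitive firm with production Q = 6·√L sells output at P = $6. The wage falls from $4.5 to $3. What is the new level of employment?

From P·MP_L = w with MP_L = 3·L^(-1/2), the labor demand is L(w) = (18/w)^(2).
At w = 4.5: L = 16. At w = 3: L = 36.

L* = 36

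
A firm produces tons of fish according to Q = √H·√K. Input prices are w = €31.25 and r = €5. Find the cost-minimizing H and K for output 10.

H* = 4, K* = 25

Cost minimization requires the marginal rate of technical substitution to equal the input-price ratio: MP_H/MP_K = w/r.
Here MP_H/MP_K = (1/2)·(K/H)/(1/2) = (K/H). Setting this equal to 31.25/5 = 6.25 gives K = 6.25H.
Substituting into Q = 10: H^(1/2)·(6.25H)^(1/2) = 10.
Solving, H = 4 and K = 25.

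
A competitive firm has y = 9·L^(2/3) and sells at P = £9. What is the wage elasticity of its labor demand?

MP_L = (2/3)·9·L^(-1/3), so P·MP_L = w gives 54·L^(-1/3) = w.
Solving, L(w) = (54/w)^(3). This is a constant-elasticity form: L ∝ w^(−3), so ε = −3.

ε = -3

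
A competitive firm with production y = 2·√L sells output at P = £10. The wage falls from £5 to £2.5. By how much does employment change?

From P·MP_L = w with MP_L = L^(-1/2), the labor demand is L(w) = (10/w)^(2).
At w = 5: L = 4. At w = 2.5: L = 16.
ΔL = 16 − 4 = 12.

ΔL = 12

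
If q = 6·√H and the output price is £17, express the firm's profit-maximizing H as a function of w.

MP_H = (1/2)·6·H^(-1/2) = 3·H^(-1/2).
Setting P·MP_H = w: 51·H^(-1/2) = w.
Solving for H: H^(-1/2) = w/51, so H = (51/w)^(2).

H(w) = 2601/w²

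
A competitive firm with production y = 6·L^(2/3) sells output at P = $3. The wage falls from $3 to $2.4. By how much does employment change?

From P·MP_L = w with MP_L = 4·L^(-1/3), the labor demand is L(w) = (12/w)^(3).
At w = 3: L = 64. At w = 2.4: L = 125.
ΔL = 125 − 64 = 61.

ΔL = 61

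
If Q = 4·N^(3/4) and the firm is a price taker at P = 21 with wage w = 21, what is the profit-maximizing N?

MP_N = (3/4)·4·N^(-1/4) = 3·N^(-1/4).
Profit maximization for a price taker requires P·MP_N = w: 21·3·N^(-1/4) = 21.
So N^(-1/4) = 1/3, which gives N = 81.

N* = 81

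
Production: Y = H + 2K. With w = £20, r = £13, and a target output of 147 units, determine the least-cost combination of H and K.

H* = 0, K* = 73.5

The inputs are perfect substitutes, so the firm uses whichever has the lower cost per unit of output.
Cost per unit of output via H is 20; via K it is 6.5. K is cheaper.
Producing Y = 147 with K alone: H = 0, K = 73.5.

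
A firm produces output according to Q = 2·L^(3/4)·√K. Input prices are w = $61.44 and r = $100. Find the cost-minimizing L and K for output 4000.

Cost minimization requires the marginal rate of technical substitution to equal the input-price ratio: MP_L/MP_K = w/r.
Here MP_L/MP_K = (3/4)·(K/L)/(1/2) = 1.5·(K/L). Setting this equal to 61.44/100 = 0.6144 gives K = 0.4096L.
Substituting into Q = 4000: 2·L^(3/4)·(0.4096L)^(1/2) = 4000.
Solving, L = 625 and K = 256.

L* = 625, K* = 256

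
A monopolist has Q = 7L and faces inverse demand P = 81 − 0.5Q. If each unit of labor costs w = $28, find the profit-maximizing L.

Marginal revenue from the inverse demand is MR = 81 − Q.
The marginal product is MP_L = 7.
A monopolist hires until marginal revenue product equals the wage: MR·MP_L = w.
(81 − 7L)·7 = 28, so L = 11.

L* = 11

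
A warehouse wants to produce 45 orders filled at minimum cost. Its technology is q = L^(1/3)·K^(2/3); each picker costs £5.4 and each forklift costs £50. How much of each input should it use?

Cost minimization requires the marginal rate of technical substitution to equal the input-price ratio: MP_L/MP_K = w/r.
Here MP_L/MP_K = (1/3)·(K/L)/(2/3) = 0.5·(K/L). Setting this equal to 5.4/50 = 0.108 gives K = 0.216L.
Substituting into q = 45: L^(1/3)·(0.216L)^(2/3) = 45.
Solving, L = 125 and K = 27.

L* = 125, K* = 27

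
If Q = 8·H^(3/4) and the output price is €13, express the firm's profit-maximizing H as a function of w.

H(w) = (78/w)^(4)

MP_H = (3/4)·8·H^(-1/4) = 6·H^(-1/4).
Setting P·MP_H = w: 78·H^(-1/4) = w.
Solving for H: H^(-1/4) = w/78, so H = (78/w)^(4).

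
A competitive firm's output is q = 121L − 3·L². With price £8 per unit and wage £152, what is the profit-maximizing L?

L* = 17

The marginal product of L is MP_L = 121 − 6L.
A price-taking firm hires until the value of the marginal product equals the wage: P·MP_L = w, so 8·(121 − 6L) = 152.
Then 121 − 6L = 19, giving L = 17.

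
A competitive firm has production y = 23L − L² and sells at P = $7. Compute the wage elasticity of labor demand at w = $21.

From P·MP_L = w with MP_L = 23 − 2L, labor demand is L(w) = (23 − w/7)/2.
dL/dw = −1/(14) = -1/14.
At w = 21, L = 10, so ε = (dL/dw)·(w/L) = (-1/14)·(21/10) = -0.15.

ε = -0.15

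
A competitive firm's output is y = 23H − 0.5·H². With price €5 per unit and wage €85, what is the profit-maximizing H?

H* = 6

The marginal product of H is MP_H = 23 − H.
A price-taking firm hires until the value of the marginal product equals the wage: P·MP_H = w, so 5·(23 − H) = 85.
Then 23 − H = 17, giving H = 6.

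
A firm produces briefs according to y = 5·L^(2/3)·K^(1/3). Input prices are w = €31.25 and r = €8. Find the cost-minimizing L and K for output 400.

Cost minimization requires the marginal rate of technical substitution to equal the input-price ratio: MP_L/MP_K = w/r.
Here MP_L/MP_K = (2/3)·(K/L)/(1/3) = 2·(K/L). Setting this equal to 31.25/8 = 3.90625 gives K = 1.953125L.
Substituting into y = 400: 5·L^(2/3)·(1.953125L)^(1/3) = 400.
Solving, L = 64 and K = 125.

L* = 64, K* = 125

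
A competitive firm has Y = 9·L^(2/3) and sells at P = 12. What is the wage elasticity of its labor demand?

MP_L = (2/3)·9·L^(-1/3), so P·MP_L = w gives 72·L^(-1/3) = w.
Solving, L(w) = (72/w)^(3). This is a constant-elasticity form: L ∝ w^(−3), so ε = −3.

ε = -3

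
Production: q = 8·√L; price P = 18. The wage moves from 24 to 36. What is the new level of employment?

From P·MP_L = w with MP_L = 4·L^(-1/2), the labor demand is L(w) = (72/w)^(2).
At w = 24: L = 9. At w = 36: L = 4.

L* = 4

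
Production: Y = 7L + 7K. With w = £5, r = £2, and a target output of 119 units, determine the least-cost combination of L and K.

L* = 0, K* = 17

The inputs are perfect substitutes, so the firm uses whichever has the lower cost per unit of output.
Cost per unit of output via L is w/7 = 5/7; via K it is r/7 = 2/7. K is cheaper.
Producing Y = 119 with K alone: L = 0, K = 17.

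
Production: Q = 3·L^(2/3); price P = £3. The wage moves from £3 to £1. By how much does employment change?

From P·MP_L = w with MP_L = 2·L^(-1/3), the labor demand is L(w) = (6/w)^(3).
At w = 3: L = 8. At w = 1: L = 216.
ΔL = 216 − 8 = 208.

ΔL = 208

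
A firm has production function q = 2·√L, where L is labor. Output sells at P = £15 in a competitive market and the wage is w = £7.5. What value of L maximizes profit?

MP_L = (1/2)·2·L^(-1/2) = L^(-1/2).
Profit maximization for a price taker requires P·MP_L = w: 15·L^(-1/2) = 7.5.
So L^(-1/2) = 0.5, which gives L = 4.

L* = 4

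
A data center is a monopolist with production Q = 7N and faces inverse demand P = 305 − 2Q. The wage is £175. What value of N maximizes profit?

Marginal revenue from the inverse demand is MR = 305 − 4Q.
The marginal product is MP_N = 7.
A monopolist hires until marginal revenue product equals the wage: MR·MP_N = w.
(305 − 28N)·7 = 175, so N = 10.

N* = 10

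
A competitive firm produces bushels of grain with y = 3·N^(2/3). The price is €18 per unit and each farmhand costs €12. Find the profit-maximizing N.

MP_N = (2/3)·3·N^(-1/3) = 2·N^(-1/3).
Profit maximization for a price taker requires P·MP_N = w: 18·2·N^(-1/3) = 12.
So N^(-1/3) = 1/3, which gives N = 27.

N* = 27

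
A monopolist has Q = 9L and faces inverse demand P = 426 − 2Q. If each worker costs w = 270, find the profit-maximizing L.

L* = 11

Marginal revenue from the inverse demand is MR = 426 − 4Q.
The marginal product is MP_L = 9.
A monopolist hires until marginal revenue product equals the wage: MR·MP_L = w.
(426 − 36L)·9 = 270, so L = 11.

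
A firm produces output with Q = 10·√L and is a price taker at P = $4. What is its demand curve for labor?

L(w) = 400/w²

MP_L = (1/2)·10·L^(-1/2) = 5·L^(-1/2).
Setting P·MP_L = w: 20·L^(-1/2) = w.
Solving for L: L^(-1/2) = w/20, so L = (20/w)^(2).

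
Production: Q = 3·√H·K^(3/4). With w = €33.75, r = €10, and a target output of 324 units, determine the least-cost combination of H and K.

H* = 16, K* = 81

Cost minimization requires the marginal rate of technical substitution to equal the input-price ratio: MP_H/MP_K = w/r.
Here MP_H/MP_K = (1/2)·(K/H)/(3/4) = (2/3)·(K/H). Setting this equal to 33.75/10 = 3.375 gives K = 5.0625H.
Substituting into Q = 324: 3·H^(1/2)·(5.0625H)^(3/4) = 324.
Solving, H = 16 and K = 81.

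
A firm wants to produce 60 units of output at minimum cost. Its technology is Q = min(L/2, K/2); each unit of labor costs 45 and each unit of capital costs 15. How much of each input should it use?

L* = 120, K* = 120

With a fixed-proportions technology, the cost-minimizing bundle uses no slack in either input: L/2 = K/2 = Q.
So L = 2·60 = 120 and K = 2·60 = 120.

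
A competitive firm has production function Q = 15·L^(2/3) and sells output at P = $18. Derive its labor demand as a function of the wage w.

L(w) = 5832000/w³

MP_L = (2/3)·15·L^(-1/3) = 10·L^(-1/3).
Setting P·MP_L = w: 180·L^(-1/3) = w.
Solving for L: L^(-1/3) = w/180, so L = (180/w)^(3).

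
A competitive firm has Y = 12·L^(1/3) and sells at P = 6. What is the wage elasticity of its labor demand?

ε = -1.5

MP_L = (1/3)·12·L^(-2/3), so P·MP_L = w gives 24·L^(-2/3) = w.
Solving, L(w) = (24/w)^(3/2). This is a constant-elasticity form: L ∝ w^(−3/2), so ε = −3/2.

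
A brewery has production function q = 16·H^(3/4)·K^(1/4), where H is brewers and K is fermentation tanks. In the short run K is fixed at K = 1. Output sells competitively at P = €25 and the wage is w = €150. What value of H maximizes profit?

With K = 1, MP_H = (3/4)·16·H^(-1/4)·1^(1/4) = 12·H^(-1/4).
Profit maximization for a price taker requires P·MP_H = w: 25·12·H^(-1/4) = 150.
So H^(-1/4) = 0.5, which gives H = 16.

H* = 16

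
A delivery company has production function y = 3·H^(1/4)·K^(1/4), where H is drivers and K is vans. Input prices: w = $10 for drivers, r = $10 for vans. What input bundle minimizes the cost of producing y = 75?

H* = 625, K* = 625

Cost minimization requires the marginal rate of technical substitution to equal the input-price ratio: MP_H/MP_K = w/r.
Here MP_H/MP_K = (1/4)·(K/H)/(1/4) = (K/H). Setting this equal to 10/10 = 1 gives K = H.
Substituting into y = 75: 3·H^(1/4)·(H)^(1/4) = 75.
Solving, H = 625 and K = 625.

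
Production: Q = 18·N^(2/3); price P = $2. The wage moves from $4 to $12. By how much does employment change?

ΔN = -208

From P·MP_N = w with MP_N = 12·N^(-1/3), the labor demand is N(w) = (24/w)^(3).
At w = 4: N = 216. At w = 12: N = 8.
ΔN = 8 − 216 = -208.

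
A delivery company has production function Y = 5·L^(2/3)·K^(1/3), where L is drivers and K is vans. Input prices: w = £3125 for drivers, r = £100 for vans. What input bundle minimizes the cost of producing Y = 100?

Cost minimization requires the marginal rate of technical substitution to equal the input-price ratio: MP_L/MP_K = w/r.
Here MP_L/MP_K = (2/3)·(K/L)/(1/3) = 2·(K/L). Setting this equal to 3125/100 = 31.25 gives K = 15.625L.
Substituting into Y = 100: 5·L^(2/3)·(15.625L)^(1/3) = 100.
Solving, L = 8 and K = 125.

L* = 8, K* = 125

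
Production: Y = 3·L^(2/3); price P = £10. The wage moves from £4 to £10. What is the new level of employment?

From P·MP_L = w with MP_L = 2·L^(-1/3), the labor demand is L(w) = (20/w)^(3).
At w = 4: L = 125. At w = 10: L = 8.

L* = 8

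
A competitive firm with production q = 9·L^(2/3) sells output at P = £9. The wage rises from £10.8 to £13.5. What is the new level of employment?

From P·MP_L = w with MP_L = 6·L^(-1/3), the labor demand is L(w) = (54/w)^(3).
At w = 10.8: L = 125. At w = 13.5: L = 64.

L* = 64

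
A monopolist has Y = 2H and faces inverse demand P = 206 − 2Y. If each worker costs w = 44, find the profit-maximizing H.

Marginal revenue from the inverse demand is MR = 206 − 4Y.
The marginal product is MP_H = 2.
A monopolist hires until marginal revenue product equals the wage: MR·MP_H = w.
(206 − 8H)·2 = 44, so H = 23.

H* = 23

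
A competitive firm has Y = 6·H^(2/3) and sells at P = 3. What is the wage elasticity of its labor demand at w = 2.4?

ε = -3

MP_H = (2/3)·6·H^(-1/3), so P·MP_H = w gives 12·H^(-1/3) = w.
Solving, H(w) = (12/w)^(3). This is a constant-elasticity form: H ∝ w^(−3), so ε = −3.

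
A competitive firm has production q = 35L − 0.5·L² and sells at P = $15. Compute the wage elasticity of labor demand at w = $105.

ε = -0.25

From P·MP_L = w with MP_L = 35 − L, labor demand is L(w) = 35 − w/15.
dL/dw = −1/(15) = -1/15.
At w = 105, L = 28, so ε = (dL/dw)·(w/L) = (-1/15)·(105/28) = -0.25.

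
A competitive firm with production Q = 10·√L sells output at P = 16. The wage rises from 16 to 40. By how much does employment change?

ΔL = -21

From P·MP_L = w with MP_L = 5·L^(-1/2), the labor demand is L(w) = (80/w)^(2).
At w = 16: L = 25. At w = 40: L = 4.
ΔL = 4 − 25 = -21.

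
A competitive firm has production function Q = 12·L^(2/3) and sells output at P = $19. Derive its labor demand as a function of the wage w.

MP_L = (2/3)·12·L^(-1/3) = 8·L^(-1/3).
Setting P·MP_L = w: 152·L^(-1/3) = w.
Solving for L: L^(-1/3) = w/152, so L = (152/w)^(3).

L(w) = 3511808/w³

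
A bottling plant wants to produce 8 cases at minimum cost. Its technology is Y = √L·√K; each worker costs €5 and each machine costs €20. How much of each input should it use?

L* = 16, K* = 4

Cost minimization requires the marginal rate of technical substitution to equal the input-price ratio: MP_L/MP_K = w/r.
Here MP_L/MP_K = (1/2)·(K/L)/(1/2) = (K/L). Setting this equal to 5/20 = 0.25 gives K = 0.25L.
Substituting into Y = 8: L^(1/2)·(0.25L)^(1/2) = 8.
Solving, L = 16 and K = 4.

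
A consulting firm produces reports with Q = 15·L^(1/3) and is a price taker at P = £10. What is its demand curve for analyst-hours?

L(w) = (50/w)^(3/2)

MP_L = (1/3)·15·L^(-2/3) = 5·L^(-2/3).
Setting P·MP_L = w: 50·L^(-2/3) = w.
Solving for L: L^(-2/3) = w/50, so L = (50/w)^(3/2).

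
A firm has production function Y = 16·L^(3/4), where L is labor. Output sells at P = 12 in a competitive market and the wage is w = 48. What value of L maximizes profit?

L* = 81

MP_L = (3/4)·16·L^(-1/4) = 12·L^(-1/4).
Profit maximization for a price taker requires P·MP_L = w: 12·12·L^(-1/4) = 48.
So L^(-1/4) = 1/3, which gives L = 81.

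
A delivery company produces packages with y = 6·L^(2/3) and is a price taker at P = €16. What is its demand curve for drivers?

L(w) = 262144/w³

MP_L = (2/3)·6·L^(-1/3) = 4·L^(-1/3).
Setting P·MP_L = w: 64·L^(-1/3) = w.
Solving for L: L^(-1/3) = w/64, so L = (64/w)^(3).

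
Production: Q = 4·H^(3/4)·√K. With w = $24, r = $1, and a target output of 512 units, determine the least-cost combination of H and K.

H* = 16, K* = 256

Cost minimization requires the marginal rate of technical substitution to equal the input-price ratio: MP_H/MP_K = w/r.
Here MP_H/MP_K = (3/4)·(K/H)/(1/2) = 1.5·(K/H). Setting this equal to 24/1 = 24 gives K = 16H.
Substituting into Q = 512: 4·H^(3/4)·(16H)^(1/2) = 512.
Solving, H = 16 and K = 256.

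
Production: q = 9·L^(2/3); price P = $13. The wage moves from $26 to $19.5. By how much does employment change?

ΔL = 37

From P·MP_L = w with MP_L = 6·L^(-1/3), the labor demand is L(w) = (78/w)^(3).
At w = 26: L = 27. At w = 19.5: L = 64.
ΔL = 64 − 27 = 37.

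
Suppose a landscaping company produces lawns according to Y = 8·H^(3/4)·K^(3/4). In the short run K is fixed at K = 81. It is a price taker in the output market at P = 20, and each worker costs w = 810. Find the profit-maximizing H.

H* = 256

With K = 81, MP_H = (3/4)·8·H^(-1/4)·81^(3/4) = 162·H^(-1/4).
Profit maximization for a price taker requires P·MP_H = w: 20·162·H^(-1/4) = 810.
So H^(-1/4) = 0.25, which gives H = 256.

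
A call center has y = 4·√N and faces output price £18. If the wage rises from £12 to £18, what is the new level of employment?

From P·MP_N = w with MP_N = 2·N^(-1/2), the labor demand is N(w) = (36/w)^(2).
At w = 12: N = 9. At w = 18: N = 4.

N* = 4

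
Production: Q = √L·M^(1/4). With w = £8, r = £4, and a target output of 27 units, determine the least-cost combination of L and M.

Cost minimization requires the marginal rate of technical substitution to equal the input-price ratio: MP_L/MP_M = w/r.
Here MP_L/MP_M = (1/2)·(M/L)/(1/4) = 2·(M/L). Setting this equal to 8/4 = 2 gives M = L.
Substituting into Q = 27: L^(1/2)·(L)^(1/4) = 27.
Solving, L = 81 and M = 81.

L* = 81, M* = 81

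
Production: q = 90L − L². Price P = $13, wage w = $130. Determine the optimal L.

L* = 40

The marginal product of L is MP_L = 90 − 2L.
A price-taking firm hires until the value of the marginal product equals the wage: P·MP_L = w, so 13·(90 − 2L) = 130.
Then 90 − 2L = 10, giving L = 40.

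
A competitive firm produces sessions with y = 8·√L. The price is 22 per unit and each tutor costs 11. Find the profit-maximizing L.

MP_L = (1/2)·8·L^(-1/2) = 4·L^(-1/2).
Profit maximization for a price taker requires P·MP_L = w: 22·4·L^(-1/2) = 11.
So L^(-1/2) = 0.125, which gives L = 64.

L* = 64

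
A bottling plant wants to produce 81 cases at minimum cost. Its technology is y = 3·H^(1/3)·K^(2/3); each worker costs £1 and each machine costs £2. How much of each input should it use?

H* = 27, K* = 27

Cost minimization requires the marginal rate of technical substitution to equal the input-price ratio: MP_H/MP_K = w/r.
Here MP_H/MP_K = (1/3)·(K/H)/(2/3) = 0.5·(K/H). Setting this equal to 1/2 = 0.5 gives K = H.
Substituting into y = 81: 3·H^(1/3)·(H)^(2/3) = 81.
Solving, H = 27 and K = 27.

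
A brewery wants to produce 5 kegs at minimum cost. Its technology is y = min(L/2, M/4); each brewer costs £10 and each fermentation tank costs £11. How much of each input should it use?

With a fixed-proportions technology, the cost-minimizing bundle uses no slack in either input: L/2 = M/4 = y.
So L = 2·5 = 10 and M = 4·5 = 20.

L* = 10, M* = 20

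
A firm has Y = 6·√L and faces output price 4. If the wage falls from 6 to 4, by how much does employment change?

From P·MP_L = w with MP_L = 3·L^(-1/2), the labor demand is L(w) = (12/w)^(2).
At w = 6: L = 4. At w = 4: L = 9.
ΔL = 9 − 4 = 5.

ΔL = 5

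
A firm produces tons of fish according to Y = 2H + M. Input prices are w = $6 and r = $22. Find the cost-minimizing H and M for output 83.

The inputs are perfect substitutes, so the firm uses whichever has the lower cost per unit of output.
Cost per unit of output via H is 3; via M it is 22. H is cheaper.
Producing Y = 83 with H alone: H = 41.5, M = 0.

H* = 41.5, M* = 0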